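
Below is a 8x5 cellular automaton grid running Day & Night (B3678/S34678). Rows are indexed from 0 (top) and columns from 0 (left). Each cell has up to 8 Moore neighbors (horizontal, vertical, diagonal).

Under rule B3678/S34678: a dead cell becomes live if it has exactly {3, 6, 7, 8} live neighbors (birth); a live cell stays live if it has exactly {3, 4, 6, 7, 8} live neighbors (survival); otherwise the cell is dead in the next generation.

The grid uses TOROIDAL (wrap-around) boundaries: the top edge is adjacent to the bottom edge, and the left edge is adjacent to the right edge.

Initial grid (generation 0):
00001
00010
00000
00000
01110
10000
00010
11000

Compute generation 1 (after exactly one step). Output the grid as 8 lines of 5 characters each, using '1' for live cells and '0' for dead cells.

Answer: 10000
00000
00000
00100
00000
01011
11001
00001

Derivation:
Simulating step by step:
Generation 0 (given above): 9 live cells
Generation 1: 9 live cells
(generation 1 grid is the final answer)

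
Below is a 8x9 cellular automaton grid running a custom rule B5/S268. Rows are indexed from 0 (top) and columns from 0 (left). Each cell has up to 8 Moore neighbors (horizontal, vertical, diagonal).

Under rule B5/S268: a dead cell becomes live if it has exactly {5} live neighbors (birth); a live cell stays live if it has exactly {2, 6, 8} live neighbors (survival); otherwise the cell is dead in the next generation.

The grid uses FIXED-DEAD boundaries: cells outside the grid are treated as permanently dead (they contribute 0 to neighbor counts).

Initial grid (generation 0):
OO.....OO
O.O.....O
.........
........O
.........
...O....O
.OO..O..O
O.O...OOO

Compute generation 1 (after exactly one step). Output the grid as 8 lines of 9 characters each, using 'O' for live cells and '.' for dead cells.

Answer: O......OO
O.......O
.........
.........
.........
.........
.......O.
..O...O.O

Derivation:
Simulating step by step:
Generation 0 (given above): 19 live cells
Generation 1: 9 live cells
(generation 1 grid is the final answer)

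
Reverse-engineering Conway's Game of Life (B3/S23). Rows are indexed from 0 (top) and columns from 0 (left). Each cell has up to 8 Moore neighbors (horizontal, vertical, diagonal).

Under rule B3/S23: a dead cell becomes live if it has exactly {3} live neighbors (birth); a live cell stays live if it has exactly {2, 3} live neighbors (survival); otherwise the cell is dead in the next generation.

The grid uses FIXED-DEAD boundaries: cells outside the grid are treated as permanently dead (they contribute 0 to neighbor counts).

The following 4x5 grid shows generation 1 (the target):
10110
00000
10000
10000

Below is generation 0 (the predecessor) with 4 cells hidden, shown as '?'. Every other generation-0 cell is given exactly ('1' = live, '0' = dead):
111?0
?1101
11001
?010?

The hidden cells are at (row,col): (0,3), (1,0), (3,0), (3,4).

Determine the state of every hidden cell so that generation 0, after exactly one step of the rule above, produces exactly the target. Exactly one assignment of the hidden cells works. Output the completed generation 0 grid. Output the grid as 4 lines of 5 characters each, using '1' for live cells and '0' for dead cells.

Answer: 11100
01101
11001
10100

Derivation:
Hidden generation-0 cells (in order): (0,3), (1,0), (3,0), (3,4).
A hidden cell only influences target cells in its own 3x3 neighborhood. Try each of the 2^4 = 16 assignments, step the completed generation 0 forward once under B3/S23, and compare with the target:
  (0,3)=0 (1,0)=0 (3,0)=0 (3,4)=0 -> step gives (3,0)='0' but target has '1' -> reject
  (0,3)=0 (1,0)=0 (3,0)=0 (3,4)=1 -> step gives (2,4)='1' but target has '0' -> reject
  (0,3)=0 (1,0)=0 (3,0)=1 (3,4)=0 -> step reproduces the target at every cell -> ACCEPT
  (0,3)=0 (1,0)=0 (3,0)=1 (3,4)=1 -> step gives (2,4)='1' but target has '0' -> reject
  (0,3)=0 (1,0)=1 (3,0)=0 (3,4)=0 -> step gives (3,0)='0' but target has '1' -> reject
  (0,3)=0 (1,0)=1 (3,0)=0 (3,4)=1 -> step gives (2,4)='1' but target has '0' -> reject
  (0,3)=0 (1,0)=1 (3,0)=1 (3,4)=0 -> step gives (2,0)='0' but target has '1' -> reject
  (0,3)=0 (1,0)=1 (3,0)=1 (3,4)=1 -> step gives (2,0)='0' but target has '1' -> reject
  (0,3)=1 (1,0)=0 (3,0)=0 (3,4)=0 -> step gives (0,2)='0' but target has '1' -> reject
  (0,3)=1 (1,0)=0 (3,0)=0 (3,4)=1 -> step gives (0,2)='0' but target has '1' -> reject
  (0,3)=1 (1,0)=0 (3,0)=1 (3,4)=0 -> step gives (0,2)='0' but target has '1' -> reject
  (0,3)=1 (1,0)=0 (3,0)=1 (3,4)=1 -> step gives (0,2)='0' but target has '1' -> reject
  (0,3)=1 (1,0)=1 (3,0)=0 (3,4)=0 -> step gives (0,2)='0' but target has '1' -> reject
  (0,3)=1 (1,0)=1 (3,0)=0 (3,4)=1 -> step gives (0,2)='0' but target has '1' -> reject
  (0,3)=1 (1,0)=1 (3,0)=1 (3,4)=0 -> step gives (0,2)='0' but target has '1' -> reject
  (0,3)=1 (1,0)=1 (3,0)=1 (3,4)=1 -> step gives (0,2)='0' but target has '1' -> reject
Unique solution: (0,3)=dead, (1,0)=dead, (3,0)=live, (3,4)=dead.
Check: live-neighbor counts of every cell in the completed generation 0:
24331
56441
35441
24121
Applying B3/S23 to generation 0 with these counts gives:
10110
00000
10000
10000
which matches the target exactly.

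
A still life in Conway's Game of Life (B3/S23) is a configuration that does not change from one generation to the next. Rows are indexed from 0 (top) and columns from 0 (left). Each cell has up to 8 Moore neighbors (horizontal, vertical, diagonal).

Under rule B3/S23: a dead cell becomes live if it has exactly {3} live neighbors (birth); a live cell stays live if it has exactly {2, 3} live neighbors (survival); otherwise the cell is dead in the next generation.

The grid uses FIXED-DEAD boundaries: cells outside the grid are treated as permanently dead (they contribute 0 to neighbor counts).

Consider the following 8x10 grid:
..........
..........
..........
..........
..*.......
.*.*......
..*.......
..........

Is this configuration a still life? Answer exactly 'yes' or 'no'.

Answer: yes

Derivation:
Compute generation 1 and compare to generation 0 (given above):
Generation 1:
..........
..........
..........
..........
..*.......
.*.*......
..*.......
..........
The grids are IDENTICAL -> still life.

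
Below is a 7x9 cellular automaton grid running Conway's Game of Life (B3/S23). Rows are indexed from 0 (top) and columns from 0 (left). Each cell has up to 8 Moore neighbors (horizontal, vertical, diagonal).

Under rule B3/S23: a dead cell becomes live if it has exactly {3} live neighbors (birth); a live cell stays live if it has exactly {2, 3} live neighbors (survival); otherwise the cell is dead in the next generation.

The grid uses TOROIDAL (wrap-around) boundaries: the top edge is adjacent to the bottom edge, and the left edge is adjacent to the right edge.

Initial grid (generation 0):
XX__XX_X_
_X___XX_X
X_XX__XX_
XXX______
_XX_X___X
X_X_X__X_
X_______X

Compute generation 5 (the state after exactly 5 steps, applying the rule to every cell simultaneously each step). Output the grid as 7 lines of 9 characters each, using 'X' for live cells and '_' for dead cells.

Simulating step by step:
Generation 0 (given above): 27 live cells
Generation 1: 18 live cells
_X__XX_X_
___X_____
___X_XXX_
_______X_
________X
__X____X_
___XXXXX_
Generation 2: 21 live cells
__X____X_
__XX___X_
____X_XX_
_______XX
_______XX
___XXX_XX
__XX___XX
Generation 3: 16 live cells
_X____XX_
__XX___XX
___X__X__
_________
X___X____
X_XXX____
__X______
Generation 4: 16 live cells
_X_X__XXX
__XX____X
__XX___X_
_________
_X__X____
__X_X____
__X______
Generation 5: 20 live cells
(generation 5 grid is the final answer)

Answer: XX_X___XX
XX__X_X_X
__XX_____
__XX_____
___X_____
_XX______
_XX____X_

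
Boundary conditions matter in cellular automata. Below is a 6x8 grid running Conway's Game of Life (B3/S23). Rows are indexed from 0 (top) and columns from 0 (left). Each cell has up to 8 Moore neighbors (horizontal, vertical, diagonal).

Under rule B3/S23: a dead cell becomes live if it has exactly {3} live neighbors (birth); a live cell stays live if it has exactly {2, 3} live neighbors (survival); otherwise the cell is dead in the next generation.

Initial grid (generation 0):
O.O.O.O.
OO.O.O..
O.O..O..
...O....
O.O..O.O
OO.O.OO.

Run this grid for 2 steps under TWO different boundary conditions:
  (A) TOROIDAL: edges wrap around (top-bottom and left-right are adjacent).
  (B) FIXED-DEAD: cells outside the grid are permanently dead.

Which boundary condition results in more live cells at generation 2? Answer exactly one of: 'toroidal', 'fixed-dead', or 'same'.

Under TOROIDAL boundary, generation 2:
....OOOO
.OOOOOO.
O.......
.....OO.
O....O..
..OOO.OO
Population = 20

Under FIXED-DEAD boundary, generation 2:
.OOO.OO.
O....OO.
......O.
.....O..
O.......
O.O.OOO.
Population = 16

Comparison: toroidal=20, fixed-dead=16 -> toroidal

Answer: toroidal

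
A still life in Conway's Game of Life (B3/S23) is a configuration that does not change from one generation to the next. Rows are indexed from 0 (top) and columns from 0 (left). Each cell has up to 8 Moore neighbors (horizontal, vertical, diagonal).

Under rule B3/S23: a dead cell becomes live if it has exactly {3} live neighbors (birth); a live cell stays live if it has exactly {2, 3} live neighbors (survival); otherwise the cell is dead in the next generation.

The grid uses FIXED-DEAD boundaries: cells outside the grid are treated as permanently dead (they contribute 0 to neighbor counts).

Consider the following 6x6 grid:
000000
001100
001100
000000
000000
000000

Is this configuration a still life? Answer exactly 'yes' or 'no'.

Answer: yes

Derivation:
Compute generation 1 and compare to generation 0 (given above):
Generation 1:
000000
001100
001100
000000
000000
000000
The grids are IDENTICAL -> still life.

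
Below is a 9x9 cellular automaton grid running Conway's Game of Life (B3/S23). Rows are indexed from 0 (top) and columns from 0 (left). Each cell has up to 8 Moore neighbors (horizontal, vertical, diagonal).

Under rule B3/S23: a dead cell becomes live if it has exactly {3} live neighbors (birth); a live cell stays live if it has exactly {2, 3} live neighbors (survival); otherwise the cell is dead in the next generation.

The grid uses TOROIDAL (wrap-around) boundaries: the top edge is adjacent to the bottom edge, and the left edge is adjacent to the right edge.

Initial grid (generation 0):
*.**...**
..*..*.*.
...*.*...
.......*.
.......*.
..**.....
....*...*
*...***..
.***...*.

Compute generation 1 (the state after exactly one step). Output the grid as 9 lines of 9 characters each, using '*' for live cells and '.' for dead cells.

Simulating step by step:
Generation 0 (given above): 24 live cells
Generation 1: 20 live cells
(generation 1 grid is the final answer)

Answer: *...*..*.
.**....*.
....*....
......*..
.........
...*.....
....*....
***.*****
.....*.*.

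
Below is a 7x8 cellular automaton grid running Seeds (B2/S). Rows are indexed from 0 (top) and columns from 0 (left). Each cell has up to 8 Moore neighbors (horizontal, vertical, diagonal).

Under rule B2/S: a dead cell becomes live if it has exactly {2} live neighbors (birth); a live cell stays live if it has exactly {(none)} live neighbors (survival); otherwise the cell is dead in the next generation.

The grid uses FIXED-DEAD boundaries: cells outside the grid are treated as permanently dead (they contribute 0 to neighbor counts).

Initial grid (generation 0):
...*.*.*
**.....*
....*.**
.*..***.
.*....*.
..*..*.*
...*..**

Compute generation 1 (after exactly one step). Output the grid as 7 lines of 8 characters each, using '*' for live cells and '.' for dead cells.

Answer: ***.*...
..**....
..**....
*.**....
*..*....
.*.**...
..*.**..

Derivation:
Simulating step by step:
Generation 0 (given above): 21 live cells
Generation 1: 19 live cells
(generation 1 grid is the final answer)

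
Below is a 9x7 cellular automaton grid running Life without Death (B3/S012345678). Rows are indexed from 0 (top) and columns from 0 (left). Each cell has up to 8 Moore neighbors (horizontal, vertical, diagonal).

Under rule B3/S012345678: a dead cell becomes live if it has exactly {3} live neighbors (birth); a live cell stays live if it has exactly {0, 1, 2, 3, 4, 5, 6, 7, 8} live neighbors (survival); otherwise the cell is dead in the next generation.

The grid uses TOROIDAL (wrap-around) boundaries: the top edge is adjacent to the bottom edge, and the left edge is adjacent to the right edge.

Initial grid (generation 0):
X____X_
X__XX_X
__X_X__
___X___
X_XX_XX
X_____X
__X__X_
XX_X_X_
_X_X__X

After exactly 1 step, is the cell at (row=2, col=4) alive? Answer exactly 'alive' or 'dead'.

Simulating step by step:
Generation 0 (given above): 25 live cells
Generation 1: 40 live cells
XXXX_X_
XX_XX_X
__X_XX_
_X_X_XX
XXXXXXX
X_XXX_X
__X_XX_
XX_X_X_
_X_X_XX

Cell (2,4) at generation 1: 1 -> alive

Answer: alive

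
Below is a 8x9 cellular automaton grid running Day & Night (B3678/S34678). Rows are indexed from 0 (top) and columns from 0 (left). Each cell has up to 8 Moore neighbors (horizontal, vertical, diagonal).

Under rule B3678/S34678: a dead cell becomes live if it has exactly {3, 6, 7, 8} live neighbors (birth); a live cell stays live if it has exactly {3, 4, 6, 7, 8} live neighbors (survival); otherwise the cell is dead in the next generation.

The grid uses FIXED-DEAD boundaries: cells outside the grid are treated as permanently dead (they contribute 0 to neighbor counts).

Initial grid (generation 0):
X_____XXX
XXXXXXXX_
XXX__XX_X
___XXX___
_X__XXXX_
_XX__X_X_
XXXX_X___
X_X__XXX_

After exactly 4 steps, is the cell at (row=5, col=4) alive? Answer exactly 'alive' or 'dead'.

Answer: alive

Derivation:
Simulating step by step:
Generation 0 (given above): 40 live cells
Generation 1: 32 live cells
__XXX_XX_
XXXXX_XX_
X__XXX___
X__X_XX__
_________
_____XX__
XX_X_XXX_
__XXX_X__
Generation 2: 27 live cells
__X_X_XX_
_X_XXXXX_
X___X__X_
_____X___
____X____
____XXXX_
___X___X_
_XXXX_XX_
Generation 3: 22 live cells
____X_XX_
__XXX__XX
___XX____
____X____
____X____
___XXXX__
___X__XXX
__XX_____
Generation 4: 20 live cells
_____X_XX
____X_XX_
__X_XX___
____XX___
____X____
___XXXX__
___X__XX_
_______X_

Cell (5,4) at generation 4: 1 -> alive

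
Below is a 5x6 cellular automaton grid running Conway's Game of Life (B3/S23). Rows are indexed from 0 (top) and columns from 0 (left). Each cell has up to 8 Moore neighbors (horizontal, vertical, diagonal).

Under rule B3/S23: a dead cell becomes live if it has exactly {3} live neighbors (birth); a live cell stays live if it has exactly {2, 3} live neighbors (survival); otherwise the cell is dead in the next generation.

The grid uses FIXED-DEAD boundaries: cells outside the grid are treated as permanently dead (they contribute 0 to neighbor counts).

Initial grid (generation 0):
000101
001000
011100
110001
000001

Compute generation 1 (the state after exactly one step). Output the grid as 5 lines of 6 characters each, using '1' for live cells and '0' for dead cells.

Answer: 000000
010010
100100
110010
000000

Derivation:
Simulating step by step:
Generation 0 (given above): 10 live cells
Generation 1: 7 live cells
(generation 1 grid is the final answer)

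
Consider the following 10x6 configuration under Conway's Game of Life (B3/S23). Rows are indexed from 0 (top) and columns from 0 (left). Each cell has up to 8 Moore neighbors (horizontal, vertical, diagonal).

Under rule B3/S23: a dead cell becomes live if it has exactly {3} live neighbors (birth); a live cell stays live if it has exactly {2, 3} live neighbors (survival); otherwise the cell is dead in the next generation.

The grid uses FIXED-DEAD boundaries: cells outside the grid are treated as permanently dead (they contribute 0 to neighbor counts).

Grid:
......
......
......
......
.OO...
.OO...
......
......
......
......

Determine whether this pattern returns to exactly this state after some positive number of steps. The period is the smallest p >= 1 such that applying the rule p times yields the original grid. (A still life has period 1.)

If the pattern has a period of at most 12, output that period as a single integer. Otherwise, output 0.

Simulating and comparing each generation to the original:
Gen 0 (original, given above): 4 live cells
Gen 1: 4 live cells, MATCHES original -> period = 1

Answer: 1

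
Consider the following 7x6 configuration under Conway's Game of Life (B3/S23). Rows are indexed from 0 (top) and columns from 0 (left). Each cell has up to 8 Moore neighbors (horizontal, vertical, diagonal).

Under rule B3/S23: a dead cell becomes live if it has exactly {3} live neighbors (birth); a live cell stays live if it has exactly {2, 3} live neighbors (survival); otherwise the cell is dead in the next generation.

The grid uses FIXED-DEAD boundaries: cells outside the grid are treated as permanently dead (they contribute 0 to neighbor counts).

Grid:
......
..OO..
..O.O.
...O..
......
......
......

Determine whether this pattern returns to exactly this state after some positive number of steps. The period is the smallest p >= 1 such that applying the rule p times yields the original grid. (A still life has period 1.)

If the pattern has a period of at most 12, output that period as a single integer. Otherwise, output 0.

Simulating and comparing each generation to the original:
Gen 0 (original, given above): 5 live cells
Gen 1: 5 live cells, MATCHES original -> period = 1

Answer: 1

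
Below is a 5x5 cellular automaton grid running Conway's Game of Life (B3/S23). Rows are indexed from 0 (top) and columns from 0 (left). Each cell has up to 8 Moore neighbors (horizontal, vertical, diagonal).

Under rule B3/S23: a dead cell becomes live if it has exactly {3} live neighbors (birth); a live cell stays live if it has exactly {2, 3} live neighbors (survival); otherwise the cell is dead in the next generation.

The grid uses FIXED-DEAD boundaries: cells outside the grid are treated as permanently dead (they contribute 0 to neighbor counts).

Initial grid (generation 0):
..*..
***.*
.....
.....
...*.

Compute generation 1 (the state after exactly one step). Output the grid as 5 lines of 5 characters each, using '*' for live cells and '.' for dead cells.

Simulating step by step:
Generation 0 (given above): 6 live cells
Generation 1: 6 live cells
(generation 1 grid is the final answer)

Answer: ..**.
.***.
.*...
.....
.....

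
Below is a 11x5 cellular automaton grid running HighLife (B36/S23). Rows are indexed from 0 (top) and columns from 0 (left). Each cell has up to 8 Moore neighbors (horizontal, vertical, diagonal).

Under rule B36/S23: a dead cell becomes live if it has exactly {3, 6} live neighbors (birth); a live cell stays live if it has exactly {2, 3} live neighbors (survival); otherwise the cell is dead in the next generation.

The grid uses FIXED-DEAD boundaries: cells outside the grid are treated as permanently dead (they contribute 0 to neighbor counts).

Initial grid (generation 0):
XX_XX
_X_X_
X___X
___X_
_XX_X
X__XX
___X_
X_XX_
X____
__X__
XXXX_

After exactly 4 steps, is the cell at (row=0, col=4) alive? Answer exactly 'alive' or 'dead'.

Answer: dead

Derivation:
Simulating step by step:
Generation 0 (given above): 25 live cells
Generation 1: 30 live cells
XX_XX
_X_X_
__XXX
_XXXX
_XX_X
_X__X
_X___
_XXX_
__XX_
X_XX_
_XXX_
Generation 2: 22 live cells
XX_XX
XXX__
_____
_____
X__XX
XX_X_
XX_X_
_X_X_
____X
____X
_X_X_
Generation 3: 23 live cells
X__X_
X_XX_
_X___
_____
XXXXX
___X_
__XXX
XX_XX
___XX
___XX
_____
Generation 4: 19 live cells
_XXX_
X_XX_
_XX__
X__X_
_XXXX
__X__
_X___
_X___
_____
___XX
_____

Cell (0,4) at generation 4: 0 -> dead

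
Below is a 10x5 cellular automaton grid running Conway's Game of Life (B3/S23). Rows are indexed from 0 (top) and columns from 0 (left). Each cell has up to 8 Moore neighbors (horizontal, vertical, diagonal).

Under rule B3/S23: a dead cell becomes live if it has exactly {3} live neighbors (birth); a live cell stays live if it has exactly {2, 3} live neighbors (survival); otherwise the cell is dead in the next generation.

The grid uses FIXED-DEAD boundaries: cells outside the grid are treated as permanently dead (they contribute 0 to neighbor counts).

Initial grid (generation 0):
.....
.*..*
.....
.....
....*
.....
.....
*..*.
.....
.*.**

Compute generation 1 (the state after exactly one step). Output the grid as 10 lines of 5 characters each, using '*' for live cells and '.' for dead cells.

Simulating step by step:
Generation 0 (given above): 8 live cells
Generation 1: 3 live cells
(generation 1 grid is the final answer)

Answer: .....
.....
.....
.....
.....
.....
.....
.....
..***
.....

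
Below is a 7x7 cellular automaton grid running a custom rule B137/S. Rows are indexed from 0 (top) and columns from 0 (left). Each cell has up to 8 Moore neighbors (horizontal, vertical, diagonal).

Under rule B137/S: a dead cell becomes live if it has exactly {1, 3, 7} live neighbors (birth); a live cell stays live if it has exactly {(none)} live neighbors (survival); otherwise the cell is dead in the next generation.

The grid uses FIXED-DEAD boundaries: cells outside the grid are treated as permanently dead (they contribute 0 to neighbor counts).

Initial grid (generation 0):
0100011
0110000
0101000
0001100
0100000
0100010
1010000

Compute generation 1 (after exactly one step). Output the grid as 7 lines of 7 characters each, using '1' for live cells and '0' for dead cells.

Answer: 0011100
1000000
0000110
0000010
0010101
1011101
0101111

Derivation:
Simulating step by step:
Generation 0 (given above): 14 live cells
Generation 1: 20 live cells
(generation 1 grid is the final answer)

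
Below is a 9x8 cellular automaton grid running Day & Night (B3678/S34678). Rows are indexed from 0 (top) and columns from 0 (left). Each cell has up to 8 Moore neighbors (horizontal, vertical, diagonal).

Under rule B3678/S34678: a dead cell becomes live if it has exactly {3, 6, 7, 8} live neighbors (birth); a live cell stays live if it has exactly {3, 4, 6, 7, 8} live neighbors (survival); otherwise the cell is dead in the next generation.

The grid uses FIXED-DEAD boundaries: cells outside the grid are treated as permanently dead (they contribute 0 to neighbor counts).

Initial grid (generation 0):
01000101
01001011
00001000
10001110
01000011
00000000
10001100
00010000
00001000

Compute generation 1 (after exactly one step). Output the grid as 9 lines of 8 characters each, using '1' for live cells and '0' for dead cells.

Answer: 00000000
00000010
00011101
00000111
00000010
00000110
00000000
00000100
00000000

Derivation:
Simulating step by step:
Generation 0 (given above): 20 live cells
Generation 1: 12 live cells
(generation 1 grid is the final answer)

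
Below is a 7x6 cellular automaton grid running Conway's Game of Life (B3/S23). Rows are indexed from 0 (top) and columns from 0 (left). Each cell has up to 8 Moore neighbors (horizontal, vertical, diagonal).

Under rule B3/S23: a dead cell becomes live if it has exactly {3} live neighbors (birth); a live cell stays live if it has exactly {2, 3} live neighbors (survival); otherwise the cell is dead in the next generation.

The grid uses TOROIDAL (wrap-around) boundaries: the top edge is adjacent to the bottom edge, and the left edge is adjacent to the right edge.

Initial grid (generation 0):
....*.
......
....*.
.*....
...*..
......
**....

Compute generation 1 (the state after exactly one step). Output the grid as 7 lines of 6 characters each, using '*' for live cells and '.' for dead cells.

Answer: ......
......
......
......
......
......
......

Derivation:
Simulating step by step:
Generation 0 (given above): 6 live cells
Generation 1: 0 live cells
(generation 1 grid is the final answer)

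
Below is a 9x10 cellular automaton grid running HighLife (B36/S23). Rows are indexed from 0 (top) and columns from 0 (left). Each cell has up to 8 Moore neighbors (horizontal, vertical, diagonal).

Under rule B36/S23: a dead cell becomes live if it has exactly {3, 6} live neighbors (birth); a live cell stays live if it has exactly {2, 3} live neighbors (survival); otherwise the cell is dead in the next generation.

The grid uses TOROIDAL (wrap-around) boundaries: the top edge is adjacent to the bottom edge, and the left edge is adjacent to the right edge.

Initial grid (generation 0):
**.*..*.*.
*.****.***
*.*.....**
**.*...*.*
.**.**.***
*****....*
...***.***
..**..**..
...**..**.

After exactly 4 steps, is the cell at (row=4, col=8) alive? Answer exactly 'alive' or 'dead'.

Answer: alive

Derivation:
Simulating step by step:
Generation 0 (given above): 49 live cells
Generation 1: 33 live cells
**..*.**.*
.*..***...
.*....*...
...**.**..
...*.***..
..........
..*..*.*.*
..*.*...**
.*..**..**
Generation 2: 33 live cells
.***...*.*
.**.*.....
..**.*....
..***.....
...*.*.*..
....**.**.
...*.....*
.**.*.**..
***.*.*...
Generation 3: 26 live cells
....**....
*..**.....
.....*....
.....**...
..*.**.**.
...*.*.**.
..**......
....*.**..
...**.*.*.
Generation 4: 21 live cells
..........
...*......
.....**...
.......*..
...*..*.*.
.....*.**.
..**.*..*.
..*.*.**..
...*.**...

Cell (4,8) at generation 4: 1 -> alive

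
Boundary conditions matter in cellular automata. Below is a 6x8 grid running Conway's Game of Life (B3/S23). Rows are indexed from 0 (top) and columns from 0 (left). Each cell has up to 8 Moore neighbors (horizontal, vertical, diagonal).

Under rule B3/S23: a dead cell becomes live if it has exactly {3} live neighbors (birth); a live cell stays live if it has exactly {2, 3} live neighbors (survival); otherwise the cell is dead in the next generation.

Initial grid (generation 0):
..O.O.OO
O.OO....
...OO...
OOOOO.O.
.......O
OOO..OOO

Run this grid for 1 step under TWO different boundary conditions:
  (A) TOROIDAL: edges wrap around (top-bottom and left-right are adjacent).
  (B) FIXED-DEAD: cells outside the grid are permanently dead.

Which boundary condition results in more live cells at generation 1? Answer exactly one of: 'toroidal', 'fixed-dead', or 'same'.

Answer: toroidal

Derivation:
Under TOROIDAL boundary, generation 1:
....O...
.OO..O.O
O....O.O
OOO.OO.O
....O...
.OOO.O..
Population = 19

Under FIXED-DEAD boundary, generation 1:
.OO.....
.OO..O..
O....O..
.OO.OO..
....O..O
.O....OO
Population = 16

Comparison: toroidal=19, fixed-dead=16 -> toroidal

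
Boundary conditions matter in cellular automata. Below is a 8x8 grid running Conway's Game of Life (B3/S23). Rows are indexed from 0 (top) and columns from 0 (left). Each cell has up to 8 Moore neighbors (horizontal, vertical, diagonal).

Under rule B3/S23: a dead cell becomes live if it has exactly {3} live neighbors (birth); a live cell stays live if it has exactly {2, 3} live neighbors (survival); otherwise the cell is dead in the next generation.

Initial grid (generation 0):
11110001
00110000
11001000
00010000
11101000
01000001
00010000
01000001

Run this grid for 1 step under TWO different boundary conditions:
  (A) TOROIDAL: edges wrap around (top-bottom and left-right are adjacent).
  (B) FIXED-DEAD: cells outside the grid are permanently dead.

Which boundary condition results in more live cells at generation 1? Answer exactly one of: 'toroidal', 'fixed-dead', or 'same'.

Under TOROIDAL boundary, generation 1:
00010001
00001001
01001000
00011000
11110000
01010000
00100000
01010001
Population = 18

Under FIXED-DEAD boundary, generation 1:
01010000
00001000
01001000
00011000
11110000
11010000
00100000
00000000
Population = 15

Comparison: toroidal=18, fixed-dead=15 -> toroidal

Answer: toroidal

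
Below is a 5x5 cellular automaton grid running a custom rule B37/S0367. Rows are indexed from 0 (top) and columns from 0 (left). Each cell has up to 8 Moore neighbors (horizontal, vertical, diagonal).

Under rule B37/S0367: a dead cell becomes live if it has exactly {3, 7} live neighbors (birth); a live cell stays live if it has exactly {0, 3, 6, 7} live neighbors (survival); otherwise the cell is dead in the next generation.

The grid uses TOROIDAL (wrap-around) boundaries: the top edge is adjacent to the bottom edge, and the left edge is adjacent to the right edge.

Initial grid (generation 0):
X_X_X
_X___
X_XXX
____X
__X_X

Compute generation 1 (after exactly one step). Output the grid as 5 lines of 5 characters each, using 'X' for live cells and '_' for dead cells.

Simulating step by step:
Generation 0 (given above): 11 live cells
Generation 1: 9 live cells
(generation 1 grid is the final answer)

Answer: X____
_____
XX_XX
_XX__
_X__X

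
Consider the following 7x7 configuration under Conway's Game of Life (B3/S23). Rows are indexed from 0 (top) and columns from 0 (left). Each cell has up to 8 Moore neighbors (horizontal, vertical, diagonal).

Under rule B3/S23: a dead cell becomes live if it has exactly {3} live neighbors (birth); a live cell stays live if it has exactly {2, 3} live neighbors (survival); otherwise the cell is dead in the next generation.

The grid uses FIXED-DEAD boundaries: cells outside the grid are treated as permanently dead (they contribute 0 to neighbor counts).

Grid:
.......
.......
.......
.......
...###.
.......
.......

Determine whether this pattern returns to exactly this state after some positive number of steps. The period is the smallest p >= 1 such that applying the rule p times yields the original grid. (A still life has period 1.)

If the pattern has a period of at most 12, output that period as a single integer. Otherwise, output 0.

Answer: 2

Derivation:
Simulating and comparing each generation to the original:
Gen 0 (original, given above): 3 live cells
Gen 1: 3 live cells, differs from original
Gen 2: 3 live cells, MATCHES original -> period = 2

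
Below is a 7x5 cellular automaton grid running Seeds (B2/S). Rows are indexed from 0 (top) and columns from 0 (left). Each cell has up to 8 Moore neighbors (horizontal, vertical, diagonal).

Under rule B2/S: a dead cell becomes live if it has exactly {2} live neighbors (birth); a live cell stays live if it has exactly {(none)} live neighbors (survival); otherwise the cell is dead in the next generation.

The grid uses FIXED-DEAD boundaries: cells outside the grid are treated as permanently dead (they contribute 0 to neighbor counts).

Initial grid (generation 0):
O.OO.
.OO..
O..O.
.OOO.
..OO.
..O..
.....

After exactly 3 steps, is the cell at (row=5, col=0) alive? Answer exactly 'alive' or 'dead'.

Answer: alive

Derivation:
Simulating step by step:
Generation 0 (given above): 13 live cells
Generation 1: 5 live cells
.....
....O
....O
O....
....O
.O...
.....
Generation 2: 6 live cells
.....
...O.
...O.
...OO
OO...
.....
.....
Generation 3: 9 live cells
.....
..O.O
.....
OO...
..OOO
OO...
.....

Cell (5,0) at generation 3: 1 -> alive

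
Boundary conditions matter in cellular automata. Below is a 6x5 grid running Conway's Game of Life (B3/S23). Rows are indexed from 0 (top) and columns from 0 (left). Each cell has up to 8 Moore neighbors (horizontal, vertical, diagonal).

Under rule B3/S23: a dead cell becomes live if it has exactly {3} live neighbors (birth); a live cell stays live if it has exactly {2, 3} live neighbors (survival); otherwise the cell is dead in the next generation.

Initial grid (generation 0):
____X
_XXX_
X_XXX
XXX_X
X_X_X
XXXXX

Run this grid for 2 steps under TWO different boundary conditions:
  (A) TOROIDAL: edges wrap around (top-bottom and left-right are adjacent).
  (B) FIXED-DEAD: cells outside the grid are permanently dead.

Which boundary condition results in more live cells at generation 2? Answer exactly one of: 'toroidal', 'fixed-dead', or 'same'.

Answer: fixed-dead

Derivation:
Under TOROIDAL boundary, generation 2:
_____
_____
_____
_____
_____
_____
Population = 0

Under FIXED-DEAD boundary, generation 2:
__X__
_XXX_
XX___
___XX
_X__X
___X_
Population = 11

Comparison: toroidal=0, fixed-dead=11 -> fixed-dead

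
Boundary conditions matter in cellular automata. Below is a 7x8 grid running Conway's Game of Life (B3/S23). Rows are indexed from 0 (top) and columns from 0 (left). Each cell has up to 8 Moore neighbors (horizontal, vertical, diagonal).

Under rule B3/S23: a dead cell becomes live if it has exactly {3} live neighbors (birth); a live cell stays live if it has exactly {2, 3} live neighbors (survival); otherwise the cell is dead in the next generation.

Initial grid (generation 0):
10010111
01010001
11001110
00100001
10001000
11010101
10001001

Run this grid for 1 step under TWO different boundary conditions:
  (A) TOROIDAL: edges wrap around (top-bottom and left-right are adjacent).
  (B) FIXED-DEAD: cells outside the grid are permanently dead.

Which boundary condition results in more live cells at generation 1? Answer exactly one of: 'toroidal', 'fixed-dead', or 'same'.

Under TOROIDAL boundary, generation 1:
01110100
01010000
01011110
00011011
00111010
01010110
00110000
Population = 25

Under FIXED-DEAD boundary, generation 1:
00101011
01010001
11011111
10011010
10111010
11010110
11001010
Population = 32

Comparison: toroidal=25, fixed-dead=32 -> fixed-dead

Answer: fixed-dead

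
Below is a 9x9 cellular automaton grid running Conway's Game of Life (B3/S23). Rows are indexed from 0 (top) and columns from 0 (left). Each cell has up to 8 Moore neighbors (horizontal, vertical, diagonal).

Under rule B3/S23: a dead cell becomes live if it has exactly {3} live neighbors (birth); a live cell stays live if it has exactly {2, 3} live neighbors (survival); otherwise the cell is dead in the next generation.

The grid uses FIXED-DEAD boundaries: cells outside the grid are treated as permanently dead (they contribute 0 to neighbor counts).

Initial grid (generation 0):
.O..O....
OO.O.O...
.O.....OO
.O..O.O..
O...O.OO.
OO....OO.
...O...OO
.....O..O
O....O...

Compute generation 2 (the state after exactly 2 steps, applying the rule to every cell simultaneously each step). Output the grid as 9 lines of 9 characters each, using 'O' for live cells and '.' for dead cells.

Answer: O.OO.....
....O.O..
..O.O.OO.
OO....O..
.........
OO.......
.....OO.O
.......OO
.......O.

Derivation:
Simulating step by step:
Generation 0 (given above): 27 live cells
Generation 1: 25 live cells
OOO.O....
OO..O....
.O..OOOO.
OO....O.O
O........
OO...O...
........O
....O.OOO
.........
Generation 2: 20 live cells
(generation 2 grid is the final answer)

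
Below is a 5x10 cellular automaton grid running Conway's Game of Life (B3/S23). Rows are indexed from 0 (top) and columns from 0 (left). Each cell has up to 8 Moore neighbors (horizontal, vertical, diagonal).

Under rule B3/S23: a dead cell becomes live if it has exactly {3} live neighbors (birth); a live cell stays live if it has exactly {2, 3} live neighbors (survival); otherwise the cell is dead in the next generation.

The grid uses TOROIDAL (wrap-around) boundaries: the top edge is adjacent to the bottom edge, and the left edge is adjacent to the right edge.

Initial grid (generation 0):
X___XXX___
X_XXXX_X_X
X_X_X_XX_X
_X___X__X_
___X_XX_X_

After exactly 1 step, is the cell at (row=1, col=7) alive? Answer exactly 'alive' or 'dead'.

Simulating step by step:
Generation 0 (given above): 24 live cells
Generation 1: 14 live cells
XXX_____X_
__X____X__
__X____X__
XXXX____X_
_________X

Cell (1,7) at generation 1: 1 -> alive

Answer: alive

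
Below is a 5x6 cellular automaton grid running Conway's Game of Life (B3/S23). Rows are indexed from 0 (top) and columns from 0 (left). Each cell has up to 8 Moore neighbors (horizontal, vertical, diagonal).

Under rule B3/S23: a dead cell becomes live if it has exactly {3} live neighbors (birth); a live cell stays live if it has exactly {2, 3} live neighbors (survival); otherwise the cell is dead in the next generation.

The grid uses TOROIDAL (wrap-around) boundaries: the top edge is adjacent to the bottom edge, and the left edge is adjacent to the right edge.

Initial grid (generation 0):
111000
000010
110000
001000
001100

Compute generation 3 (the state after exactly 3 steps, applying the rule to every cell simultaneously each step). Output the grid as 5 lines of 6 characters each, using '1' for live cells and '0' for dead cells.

Simulating step by step:
Generation 0 (given above): 9 live cells
Generation 1: 8 live cells
011000
001001
010000
001100
000100
Generation 2: 11 live cells
011100
101000
010100
001100
010100
Generation 3: 10 live cells
(generation 3 grid is the final answer)

Answer: 100100
100000
010100
010110
010010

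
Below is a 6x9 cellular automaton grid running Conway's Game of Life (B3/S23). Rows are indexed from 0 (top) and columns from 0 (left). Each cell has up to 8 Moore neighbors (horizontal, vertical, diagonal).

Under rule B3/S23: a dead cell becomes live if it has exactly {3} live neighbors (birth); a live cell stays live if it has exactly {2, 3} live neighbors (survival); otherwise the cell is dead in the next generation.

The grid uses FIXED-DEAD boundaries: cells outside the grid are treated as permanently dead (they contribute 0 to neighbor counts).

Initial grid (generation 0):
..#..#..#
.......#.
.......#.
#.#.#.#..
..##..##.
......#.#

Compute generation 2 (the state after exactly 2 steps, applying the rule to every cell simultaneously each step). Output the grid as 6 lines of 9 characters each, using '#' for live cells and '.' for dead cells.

Answer: .......#.
......#.#
........#
.#.#.#...
.#.#..##.
..#......

Derivation:
Simulating step by step:
Generation 0 (given above): 15 live cells
Generation 1: 14 live cells
.........
......###
......##.
.##..##..
.###..#..
......#..
Generation 2: 12 live cells
(generation 2 grid is the final answer)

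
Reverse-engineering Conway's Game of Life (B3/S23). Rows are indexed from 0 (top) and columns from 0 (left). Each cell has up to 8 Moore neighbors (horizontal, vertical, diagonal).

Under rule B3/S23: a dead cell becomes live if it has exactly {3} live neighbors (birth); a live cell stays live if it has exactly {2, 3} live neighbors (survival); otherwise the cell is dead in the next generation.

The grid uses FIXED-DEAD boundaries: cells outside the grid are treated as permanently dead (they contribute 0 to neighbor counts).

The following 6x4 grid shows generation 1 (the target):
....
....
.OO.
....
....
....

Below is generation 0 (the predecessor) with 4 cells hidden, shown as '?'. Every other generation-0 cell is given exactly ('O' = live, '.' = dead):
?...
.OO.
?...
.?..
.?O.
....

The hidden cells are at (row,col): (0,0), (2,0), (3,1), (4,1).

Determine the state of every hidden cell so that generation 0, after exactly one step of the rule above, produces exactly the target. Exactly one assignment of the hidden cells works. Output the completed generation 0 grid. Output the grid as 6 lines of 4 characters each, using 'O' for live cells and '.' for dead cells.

Answer: ....
.OO.
....
.O..
..O.
....

Derivation:
Hidden generation-0 cells (in order): (0,0), (2,0), (3,1), (4,1).
A hidden cell only influences target cells in its own 3x3 neighborhood. Try each of the 2^4 = 16 assignments, step the completed generation 0 forward once under B3/S23, and compare with the target:
  (0,0)=. (2,0)=. (3,1)=. (4,1)=. -> step gives (2,1)='.' but target has 'O' -> reject
  (0,0)=. (2,0)=. (3,1)=. (4,1)=O -> step gives (2,1)='.' but target has 'O' -> reject
  (0,0)=. (2,0)=. (3,1)=O (4,1)=. -> step reproduces the target at every cell -> ACCEPT
  (0,0)=. (2,0)=. (3,1)=O (4,1)=O -> step gives (3,1)='O' but target has '.' -> reject
  (0,0)=. (2,0)=O (3,1)=. (4,1)=. -> step gives (1,1)='O' but target has '.' -> reject
  (0,0)=. (2,0)=O (3,1)=. (4,1)=O -> step gives (1,1)='O' but target has '.' -> reject
  (0,0)=. (2,0)=O (3,1)=O (4,1)=. -> step gives (1,1)='O' but target has '.' -> reject
  (0,0)=. (2,0)=O (3,1)=O (4,1)=O -> step gives (1,1)='O' but target has '.' -> reject
  (0,0)=O (2,0)=. (3,1)=. (4,1)=. -> step gives (0,1)='O' but target has '.' -> reject
  (0,0)=O (2,0)=. (3,1)=. (4,1)=O -> step gives (0,1)='O' but target has '.' -> reject
  (0,0)=O (2,0)=. (3,1)=O (4,1)=. -> step gives (0,1)='O' but target has '.' -> reject
  (0,0)=O (2,0)=. (3,1)=O (4,1)=O -> step gives (0,1)='O' but target has '.' -> reject
  (0,0)=O (2,0)=O (3,1)=. (4,1)=. -> step gives (0,1)='O' but target has '.' -> reject
  (0,0)=O (2,0)=O (3,1)=. (4,1)=O -> step gives (0,1)='O' but target has '.' -> reject
  (0,0)=O (2,0)=O (3,1)=O (4,1)=. -> step gives (0,1)='O' but target has '.' -> reject
  (0,0)=O (2,0)=O (3,1)=O (4,1)=O -> step gives (0,1)='O' but target has '.' -> reject
Unique solution: (0,0)=dead, (2,0)=dead, (3,1)=live, (4,1)=dead.
Check: live-neighbor counts of every cell in the completed generation 0:
1221
1111
2331
1121
1211
0111
Applying B3/S23 to generation 0 with these counts gives:
....
....
.OO.
....
....
....
which matches the target exactly.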